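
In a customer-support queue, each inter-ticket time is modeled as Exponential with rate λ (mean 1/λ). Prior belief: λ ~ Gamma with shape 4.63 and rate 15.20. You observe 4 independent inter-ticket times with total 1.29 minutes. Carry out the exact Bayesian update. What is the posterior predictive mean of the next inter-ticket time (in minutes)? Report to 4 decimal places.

With a Gamma(shape α, rate β) prior on the exponential rate λ, the posterior after n observations with total T = Σxᵢ is Gamma(α+n, β+T).
Posterior: Gamma(4.63+4, 15.20+1.29) = Gamma(8.63, 16.49).
The predictive distribution for the next observation is Lomax; its mean is β/(α−1) = 16.49/7.63 = 2.1612.

2.1612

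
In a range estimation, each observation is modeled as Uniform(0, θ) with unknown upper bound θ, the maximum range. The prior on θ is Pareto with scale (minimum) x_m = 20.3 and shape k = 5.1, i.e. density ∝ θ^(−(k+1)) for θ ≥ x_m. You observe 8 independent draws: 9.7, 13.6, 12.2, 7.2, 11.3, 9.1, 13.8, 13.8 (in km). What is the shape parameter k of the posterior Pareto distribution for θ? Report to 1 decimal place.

13.1

A Pareto(scale x_m, shape k) prior on the upper bound θ of Uniform(0, θ) is conjugate: posterior is Pareto(max(x_m, max xᵢ), k + n).
Sample maximum = 13.8; prior scale x_m = 20.3 → posterior scale = max = 20.3.
Posterior shape = 5.1 + 8 = 13.1.
Posterior shape k = 13.1.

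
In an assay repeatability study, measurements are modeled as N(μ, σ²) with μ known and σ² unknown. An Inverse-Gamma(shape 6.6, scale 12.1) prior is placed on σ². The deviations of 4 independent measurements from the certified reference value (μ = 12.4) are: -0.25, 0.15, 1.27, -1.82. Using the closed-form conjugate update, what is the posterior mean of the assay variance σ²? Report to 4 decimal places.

With known mean μ and an Inverse-Gamma(α, β) prior on σ², the Normal likelihood is conjugate: posterior is Inv-Gamma(α + n/2, β + Σ(xᵢ−μ)²/2).
Σ(xᵢ−μ)² = (-0.25)² + (0.15)² + (1.27)² + (-1.82)² = 5.0103.
Posterior: Inv-Gamma(6.6 + 4/2, 12.1 + 5.0103/2) = Inv-Gamma(8.60, 14.60515).
E[σ²|data] = β/(α−1) = 14.60515/7.60 = 1.9217.

1.9217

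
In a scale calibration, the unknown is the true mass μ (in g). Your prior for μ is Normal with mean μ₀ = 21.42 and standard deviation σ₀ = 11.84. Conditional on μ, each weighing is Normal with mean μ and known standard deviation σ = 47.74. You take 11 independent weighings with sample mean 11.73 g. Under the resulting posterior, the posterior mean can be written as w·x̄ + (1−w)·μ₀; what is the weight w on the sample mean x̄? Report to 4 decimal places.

For Normal data with known variance σ², a Normal(μ₀, σ₀²) prior on μ is conjugate. Posterior precision = 1/σ₀² + n/σ²; posterior mean is the precision-weighted average of μ₀ and x̄.
σ₀² = 11.84² = 140.1856, σ² = 47.74² = 2279.1076. Prior precision 1/σ₀² = 1/140.1856; data precision n/σ² = 11/2279.1076.
w = (n/σ²)/(1/σ₀² + n/σ²) = n·σ₀²/(σ² + n·σ₀²) = 11·140.1856/(2279.1076 + 11·140.1856) = 1542.0416/3821.1492 = 0.4036.

0.4036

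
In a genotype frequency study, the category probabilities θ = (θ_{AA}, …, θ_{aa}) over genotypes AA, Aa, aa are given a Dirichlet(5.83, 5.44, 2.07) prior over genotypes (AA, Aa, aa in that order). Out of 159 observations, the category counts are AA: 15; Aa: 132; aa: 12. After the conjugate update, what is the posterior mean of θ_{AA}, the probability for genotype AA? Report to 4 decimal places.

0.1209

The Dirichlet prior is conjugate to the Multinomial likelihood: each posterior αⱼ = prior αⱼ + observed count nⱼ.
Posterior concentration: (20.83, 137.44, 14.07), total = 172.34.
E[θ_{AA}|data] = α_{AA}/Σα = 20.83/172.34 = 0.1209.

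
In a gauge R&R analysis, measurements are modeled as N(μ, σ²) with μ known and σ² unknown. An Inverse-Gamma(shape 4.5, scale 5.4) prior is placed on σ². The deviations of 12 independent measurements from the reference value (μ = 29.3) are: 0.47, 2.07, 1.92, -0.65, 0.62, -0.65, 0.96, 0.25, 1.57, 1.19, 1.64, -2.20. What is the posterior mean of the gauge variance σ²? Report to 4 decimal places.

1.7166

With known mean μ and an Inverse-Gamma(α, β) prior on σ², the Normal likelihood is conjugate: posterior is Inv-Gamma(α + n/2, β + Σ(xᵢ−μ)²/2).
Σ(xᵢ−μ)² = (0.47)² + (2.07)² + (1.92)² + (-0.65)² + (0.62)² + (-0.65)² + (0.96)² + (0.25)² + (1.57)² + (1.19)² + (1.64)² + (-2.20)² = 21.8163.
Posterior: Inv-Gamma(4.5 + 12/2, 5.4 + 21.8163/2) = Inv-Gamma(10.50, 16.30815).
E[σ²|data] = β/(α−1) = 16.30815/9.50 = 1.7166.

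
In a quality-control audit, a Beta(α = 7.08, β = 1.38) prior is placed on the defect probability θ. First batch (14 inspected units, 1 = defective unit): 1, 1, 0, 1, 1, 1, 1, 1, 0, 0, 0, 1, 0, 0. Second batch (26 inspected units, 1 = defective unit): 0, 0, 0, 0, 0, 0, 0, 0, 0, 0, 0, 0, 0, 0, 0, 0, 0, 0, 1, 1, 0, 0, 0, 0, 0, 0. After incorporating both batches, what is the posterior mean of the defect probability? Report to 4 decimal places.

0.3525

The Beta prior is conjugate to a Binomial/Bernoulli likelihood; the update adds successes to α and failures to β.
After batch 1: Beta(7.08+8, 1.38+6) = Beta(15.08, 7.38).
After batch 2: Beta(15.08+2, 7.38+24) = Beta(17.08, 31.38).
Posterior mean = α/(α+β) = 17.08/48.46 = 0.3525.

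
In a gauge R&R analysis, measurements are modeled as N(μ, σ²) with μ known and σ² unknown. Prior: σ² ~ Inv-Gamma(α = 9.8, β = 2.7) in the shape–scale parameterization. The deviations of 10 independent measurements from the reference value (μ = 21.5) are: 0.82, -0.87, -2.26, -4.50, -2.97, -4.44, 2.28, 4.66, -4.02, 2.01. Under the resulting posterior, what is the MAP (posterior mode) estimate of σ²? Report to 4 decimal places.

3.4125

With known mean μ and an Inverse-Gamma(α, β) prior on σ², the Normal likelihood is conjugate: posterior is Inv-Gamma(α + n/2, β + Σ(xᵢ−μ)²/2).
Σ(xᵢ−μ)² = (0.82)² + (-0.87)² + (-2.26)² + (-4.50)² + (-2.97)² + (-4.44)² + (2.28)² + (4.66)² + (-4.02)² + (2.01)² = 102.4359.
Posterior: Inv-Gamma(9.8 + 10/2, 2.7 + 102.4359/2) = Inv-Gamma(14.80, 53.91795).
Mode = β/(α+1) = 53.91795/15.80 = 3.4125.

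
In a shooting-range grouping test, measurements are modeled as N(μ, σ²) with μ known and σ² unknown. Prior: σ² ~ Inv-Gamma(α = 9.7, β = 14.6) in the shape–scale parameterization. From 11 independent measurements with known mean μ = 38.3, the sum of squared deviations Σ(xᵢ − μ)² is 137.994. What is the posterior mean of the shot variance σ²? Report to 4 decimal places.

5.8871

With known mean μ and an Inverse-Gamma(α, β) prior on σ², the Normal likelihood is conjugate: posterior is Inv-Gamma(α + n/2, β + Σ(xᵢ−μ)²/2).
Posterior: Inv-Gamma(9.7 + 11/2, 14.6 + 137.994/2) = Inv-Gamma(15.20, 83.5970).
E[σ²|data] = β/(α−1) = 83.5970/14.20 = 5.8871.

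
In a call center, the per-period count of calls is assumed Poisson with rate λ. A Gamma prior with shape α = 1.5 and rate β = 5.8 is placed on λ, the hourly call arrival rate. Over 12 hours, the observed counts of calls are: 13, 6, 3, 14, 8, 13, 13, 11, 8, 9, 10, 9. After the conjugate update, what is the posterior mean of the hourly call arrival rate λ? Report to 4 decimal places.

6.6573

With a Gamma(shape α, rate β) prior, the Poisson likelihood is conjugate: the posterior is Gamma(α + ΣXᵢ, β + n).
Sum of counts S = 117 over n = 12 hours.
Posterior: Gamma(α+S, β+n) = Gamma(1.5+117, 5.8+12) = Gamma(118.5, 17.8).
Posterior mean = α/β = 118.5/17.8 = 6.6573.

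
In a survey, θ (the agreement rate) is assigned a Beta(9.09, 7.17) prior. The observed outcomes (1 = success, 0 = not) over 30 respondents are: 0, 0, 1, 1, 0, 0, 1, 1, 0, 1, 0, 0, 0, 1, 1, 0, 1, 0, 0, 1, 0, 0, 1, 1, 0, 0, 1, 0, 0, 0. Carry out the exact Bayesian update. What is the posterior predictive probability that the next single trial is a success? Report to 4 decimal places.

0.4559

The Beta prior is conjugate to a Binomial/Bernoulli likelihood; the update adds successes to α and failures to β.
Posterior: Beta(α+k, β+n−k) = Beta(9.09+12, 7.17+18) = Beta(21.09, 25.17).
For a single future Bernoulli trial, P(success | data) = α/(α+β) = 0.4559.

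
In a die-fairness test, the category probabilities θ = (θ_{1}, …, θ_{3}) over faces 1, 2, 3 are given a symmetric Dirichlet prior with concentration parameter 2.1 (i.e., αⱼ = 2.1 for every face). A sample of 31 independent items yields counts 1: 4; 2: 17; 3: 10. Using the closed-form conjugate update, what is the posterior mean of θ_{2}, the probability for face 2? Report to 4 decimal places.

0.5121

The Dirichlet prior is conjugate to the Multinomial likelihood: each posterior αⱼ = prior αⱼ + observed count nⱼ.
Posterior concentration: (6.1, 19.1, 12.1), total = 37.3.
E[θ_{2}|data] = α_{2}/Σα = 19.1/37.3 = 0.5121.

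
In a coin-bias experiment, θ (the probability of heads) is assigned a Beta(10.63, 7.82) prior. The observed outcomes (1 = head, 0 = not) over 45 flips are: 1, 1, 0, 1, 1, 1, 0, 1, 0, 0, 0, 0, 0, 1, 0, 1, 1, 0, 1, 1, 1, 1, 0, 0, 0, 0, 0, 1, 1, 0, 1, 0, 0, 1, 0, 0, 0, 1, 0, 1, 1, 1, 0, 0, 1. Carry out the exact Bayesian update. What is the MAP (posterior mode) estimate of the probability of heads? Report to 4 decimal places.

The Beta prior is conjugate to a Binomial/Bernoulli likelihood; the update adds successes to α and failures to β.
Posterior: Beta(α+k, β+n−k) = Beta(10.63+22, 7.82+23) = Beta(32.63, 30.82).
Mode of Beta(a,b) for a,b>1 is (a−1)/(a+b−2) = 31.63/61.45 = 0.5147.

0.5147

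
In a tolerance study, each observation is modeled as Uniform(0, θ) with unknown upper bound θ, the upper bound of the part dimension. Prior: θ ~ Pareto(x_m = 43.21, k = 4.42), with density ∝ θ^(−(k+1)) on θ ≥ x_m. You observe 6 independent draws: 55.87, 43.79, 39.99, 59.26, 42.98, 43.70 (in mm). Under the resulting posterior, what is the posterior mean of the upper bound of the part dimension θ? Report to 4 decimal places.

65.5509

A Pareto(scale x_m, shape k) prior on the upper bound θ of Uniform(0, θ) is conjugate: posterior is Pareto(max(x_m, max xᵢ), k + n).
Sample maximum = 59.26; prior scale x_m = 43.21 → posterior scale = max = 59.26.
Posterior shape = 4.42 + 6 = 10.42.
E[θ|data] = k·x_m/(k−1) = 10.42·59.26/9.42 = 65.5509.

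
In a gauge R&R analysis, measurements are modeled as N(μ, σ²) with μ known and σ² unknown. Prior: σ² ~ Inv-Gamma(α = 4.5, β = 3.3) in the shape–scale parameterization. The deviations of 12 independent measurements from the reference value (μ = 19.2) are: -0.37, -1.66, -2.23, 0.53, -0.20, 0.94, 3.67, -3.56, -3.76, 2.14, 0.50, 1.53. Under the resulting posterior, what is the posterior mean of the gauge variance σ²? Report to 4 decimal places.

3.3221

With known mean μ and an Inverse-Gamma(α, β) prior on σ², the Normal likelihood is conjugate: posterior is Inv-Gamma(α + n/2, β + Σ(xᵢ−μ)²/2).
Σ(xᵢ−μ)² = (-0.37)² + (-1.66)² + (-2.23)² + (0.53)² + (-0.20)² + (0.94)² + (3.67)² + (-3.56)² + (-3.76)² + (2.14)² + (0.50)² + (1.53)² = 56.5205.
Posterior: Inv-Gamma(4.5 + 12/2, 3.3 + 56.5205/2) = Inv-Gamma(10.50, 31.56025).
E[σ²|data] = β/(α−1) = 31.56025/9.50 = 3.3221.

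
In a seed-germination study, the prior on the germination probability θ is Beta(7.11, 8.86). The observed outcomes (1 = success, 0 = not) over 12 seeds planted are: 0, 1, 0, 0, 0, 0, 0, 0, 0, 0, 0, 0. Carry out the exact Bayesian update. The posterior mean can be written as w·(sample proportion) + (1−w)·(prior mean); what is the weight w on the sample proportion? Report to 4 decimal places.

0.4290

The Beta prior is conjugate to a Binomial/Bernoulli likelihood; the update adds successes to α and failures to β.
Posterior mean = (α₀+k)/(α₀+β₀+n) = [n/(α₀+β₀+n)]·(k/n) + [(α₀+β₀)/(α₀+β₀+n)]·α₀/(α₀+β₀), so only n and the prior enter the weight.
The weight on the data is w = n/(α₀+β₀+n) = 12/(7.11+8.86+12) = 12/27.97 = 0.4290.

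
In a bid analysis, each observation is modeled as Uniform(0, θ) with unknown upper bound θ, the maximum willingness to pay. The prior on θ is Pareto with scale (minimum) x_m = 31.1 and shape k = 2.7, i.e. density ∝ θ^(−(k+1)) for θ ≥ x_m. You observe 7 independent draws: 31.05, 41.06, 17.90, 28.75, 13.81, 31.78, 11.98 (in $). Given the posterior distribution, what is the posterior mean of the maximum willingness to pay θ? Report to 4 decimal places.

45.7795

A Pareto(scale x_m, shape k) prior on the upper bound θ of Uniform(0, θ) is conjugate: posterior is Pareto(max(x_m, max xᵢ), k + n).
Sample maximum = 41.06; prior scale x_m = 31.1 → posterior scale = max = 41.06.
Posterior shape = 2.7 + 7 = 9.7.
E[θ|data] = k·x_m/(k−1) = 9.7·41.06/8.7 = 45.7795.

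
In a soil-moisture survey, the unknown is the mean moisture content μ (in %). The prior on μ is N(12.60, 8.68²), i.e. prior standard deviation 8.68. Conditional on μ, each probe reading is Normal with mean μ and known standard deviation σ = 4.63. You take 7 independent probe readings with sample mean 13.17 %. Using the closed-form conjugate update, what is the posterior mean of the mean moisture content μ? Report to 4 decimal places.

For Normal data with known variance σ², a Normal(μ₀, σ₀²) prior on μ is conjugate. Posterior precision = 1/σ₀² + n/σ²; posterior mean is the precision-weighted average of μ₀ and x̄.
n·x̄ = 7·13.17 = 92.19.
σ₀² = 8.68² = 75.3424, σ² = 4.63² = 21.4369; σ² + n·σ₀² = 21.4369 + 7·75.3424 = 548.8337.
Posterior mean = (μ₀/σ₀² + n·x̄/σ²)/(1/σ₀² + n/σ²) = (σ²·μ₀ + σ₀²·n·x̄)/(σ² + n·σ₀²) = (21.4369·12.60 + 75.3424·92.19)/548.8337 = 7215.920796/548.8337 = 13.1477.

13.1477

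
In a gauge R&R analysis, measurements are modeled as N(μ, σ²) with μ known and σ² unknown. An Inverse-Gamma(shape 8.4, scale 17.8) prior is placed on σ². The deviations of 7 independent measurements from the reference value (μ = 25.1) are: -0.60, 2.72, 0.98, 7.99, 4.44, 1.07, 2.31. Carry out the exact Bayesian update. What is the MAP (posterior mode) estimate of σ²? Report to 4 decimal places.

With known mean μ and an Inverse-Gamma(α, β) prior on σ², the Normal likelihood is conjugate: posterior is Inv-Gamma(α + n/2, β + Σ(xᵢ−μ)²/2).
Σ(xᵢ−μ)² = (-0.60)² + (2.72)² + (0.98)² + (7.99)² + (4.44)² + (1.07)² + (2.31)² = 98.7535.
Posterior: Inv-Gamma(8.4 + 7/2, 17.8 + 98.7535/2) = Inv-Gamma(11.90, 67.17675).
Mode = β/(α+1) = 67.17675/12.90 = 5.2075.

5.2075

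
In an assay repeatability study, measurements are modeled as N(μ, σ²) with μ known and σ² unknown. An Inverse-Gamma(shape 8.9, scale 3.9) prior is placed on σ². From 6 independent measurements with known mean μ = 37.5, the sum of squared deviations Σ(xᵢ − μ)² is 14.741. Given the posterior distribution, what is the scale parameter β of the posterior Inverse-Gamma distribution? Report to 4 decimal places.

With known mean μ and an Inverse-Gamma(α, β) prior on σ², the Normal likelihood is conjugate: posterior is Inv-Gamma(α + n/2, β + Σ(xᵢ−μ)²/2).
Posterior: Inv-Gamma(8.9 + 6/2, 3.9 + 14.741/2) = Inv-Gamma(11.90, 11.2705).
Posterior β = 11.2705.

11.2705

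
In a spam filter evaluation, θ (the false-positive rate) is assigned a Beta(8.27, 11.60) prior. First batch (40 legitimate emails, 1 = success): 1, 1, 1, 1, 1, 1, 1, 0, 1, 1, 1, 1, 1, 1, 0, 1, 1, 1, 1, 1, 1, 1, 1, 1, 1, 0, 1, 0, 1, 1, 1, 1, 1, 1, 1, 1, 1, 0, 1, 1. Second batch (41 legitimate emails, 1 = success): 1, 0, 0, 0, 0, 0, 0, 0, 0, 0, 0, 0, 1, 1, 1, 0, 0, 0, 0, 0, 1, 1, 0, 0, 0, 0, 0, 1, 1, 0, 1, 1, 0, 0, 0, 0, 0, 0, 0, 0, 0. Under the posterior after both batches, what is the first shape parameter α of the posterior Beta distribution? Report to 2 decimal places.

The Beta prior is conjugate to a Binomial/Bernoulli likelihood; the update adds successes to α and failures to β.
After batch 1: Beta(8.27+35, 11.60+5) = Beta(43.27, 16.60).
After batch 2: Beta(43.27+10, 16.60+31) = Beta(53.27, 47.60).
Posterior α = 53.27.

53.27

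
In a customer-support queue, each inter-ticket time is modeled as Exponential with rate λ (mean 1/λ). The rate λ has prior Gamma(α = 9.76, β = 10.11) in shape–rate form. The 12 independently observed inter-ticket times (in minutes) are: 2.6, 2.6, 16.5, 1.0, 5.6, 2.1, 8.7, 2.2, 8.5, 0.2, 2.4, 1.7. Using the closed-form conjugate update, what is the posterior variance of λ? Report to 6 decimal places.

With a Gamma(shape α, rate β) prior on the exponential rate λ, the posterior after n observations with total T = Σxᵢ is Gamma(α+n, β+T).
Sum of observations T = 54.1 minutes; n = 12.
Posterior: Gamma(9.76+12, 10.11+54.1) = Gamma(21.76, 64.21).
Var = α/β² = 0.005278.

0.005278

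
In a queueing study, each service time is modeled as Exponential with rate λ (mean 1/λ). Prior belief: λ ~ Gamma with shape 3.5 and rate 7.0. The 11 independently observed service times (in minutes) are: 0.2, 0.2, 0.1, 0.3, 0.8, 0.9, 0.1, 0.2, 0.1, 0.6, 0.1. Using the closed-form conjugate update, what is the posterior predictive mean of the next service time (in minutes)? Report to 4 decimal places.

With a Gamma(shape α, rate β) prior on the exponential rate λ, the posterior after n observations with total T = Σxᵢ is Gamma(α+n, β+T).
Sum of observations T = 3.6 minutes; n = 11.
Posterior: Gamma(3.5+11, 7.0+3.6) = Gamma(14.5, 10.6).
The predictive distribution for the next observation is Lomax; its mean is β/(α−1) = 10.6/13.5 = 0.7852.

0.7852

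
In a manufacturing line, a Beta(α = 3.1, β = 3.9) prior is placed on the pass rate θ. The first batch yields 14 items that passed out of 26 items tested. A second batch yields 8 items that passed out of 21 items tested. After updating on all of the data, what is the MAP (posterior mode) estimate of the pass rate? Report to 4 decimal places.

The Beta prior is conjugate to a Binomial/Bernoulli likelihood; the update adds successes to α and failures to β.
After batch 1: Beta(3.1+14, 3.9+12) = Beta(17.1, 15.9).
After batch 2: Beta(17.1+8, 15.9+13) = Beta(25.1, 28.9).
Mode of Beta(a,b) for a,b>1 is (a−1)/(a+b−2) = 24.1/52.0 = 0.4635.

0.4635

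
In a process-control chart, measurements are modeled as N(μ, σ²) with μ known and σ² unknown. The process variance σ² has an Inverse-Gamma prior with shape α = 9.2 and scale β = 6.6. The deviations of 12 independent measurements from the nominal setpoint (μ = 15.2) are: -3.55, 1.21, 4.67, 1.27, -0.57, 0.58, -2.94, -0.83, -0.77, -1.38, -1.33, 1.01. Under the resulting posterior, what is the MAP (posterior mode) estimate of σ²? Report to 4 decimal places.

With known mean μ and an Inverse-Gamma(α, β) prior on σ², the Normal likelihood is conjugate: posterior is Inv-Gamma(α + n/2, β + Σ(xᵢ−μ)²/2).
Σ(xᵢ−μ)² = (-3.55)² + (1.21)² + (4.67)² + (1.27)² + (-0.57)² + (0.58)² + (-2.94)² + (-0.83)² + (-0.77)² + (-1.38)² + (-1.33)² + (1.01)² = 52.7685.
Posterior: Inv-Gamma(9.2 + 12/2, 6.6 + 52.7685/2) = Inv-Gamma(15.20, 32.98425).
Mode = β/(α+1) = 32.98425/16.20 = 2.0361.

2.0361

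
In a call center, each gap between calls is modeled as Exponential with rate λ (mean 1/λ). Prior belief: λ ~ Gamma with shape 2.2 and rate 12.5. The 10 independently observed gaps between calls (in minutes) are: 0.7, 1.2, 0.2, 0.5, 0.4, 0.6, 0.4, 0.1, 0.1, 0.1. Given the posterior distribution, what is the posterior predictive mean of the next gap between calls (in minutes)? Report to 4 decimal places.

With a Gamma(shape α, rate β) prior on the exponential rate λ, the posterior after n observations with total T = Σxᵢ is Gamma(α+n, β+T).
Sum of observations T = 4.3 minutes; n = 10.
Posterior: Gamma(2.2+10, 12.5+4.3) = Gamma(12.2, 16.8).
The predictive distribution for the next observation is Lomax; its mean is β/(α−1) = 16.8/11.2 = 1.5000.

1.5000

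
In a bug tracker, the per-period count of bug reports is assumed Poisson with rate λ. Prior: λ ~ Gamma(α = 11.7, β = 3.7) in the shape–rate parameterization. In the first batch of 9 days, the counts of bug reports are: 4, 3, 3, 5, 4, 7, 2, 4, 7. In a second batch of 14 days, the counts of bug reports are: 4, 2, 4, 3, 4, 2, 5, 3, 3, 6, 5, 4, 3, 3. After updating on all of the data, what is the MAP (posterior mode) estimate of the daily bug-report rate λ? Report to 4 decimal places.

With a Gamma(shape α, rate β) prior, the Poisson likelihood is conjugate: the posterior is Gamma(α + ΣXᵢ, β + n).
Batch 1: sum of counts S = 39 over n = 9 days.
After batch 1: Gamma(α+S, β+n) = Gamma(11.7+39, 3.7+9) = Gamma(50.7, 12.7).
Batch 2: sum of counts S = 51 over n = 14 days.
After batch 2: Gamma(α+S, β+n) = Gamma(50.7+51, 12.7+14) = Gamma(101.7, 26.7).
Mode of Gamma(α,β) for α≥1 is (α−1)/β = 100.7/26.7 = 3.7715.

3.7715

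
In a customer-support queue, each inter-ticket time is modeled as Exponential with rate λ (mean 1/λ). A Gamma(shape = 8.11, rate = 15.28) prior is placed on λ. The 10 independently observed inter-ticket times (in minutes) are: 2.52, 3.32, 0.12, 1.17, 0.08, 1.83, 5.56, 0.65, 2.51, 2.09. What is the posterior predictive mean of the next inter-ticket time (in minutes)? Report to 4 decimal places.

2.0532

With a Gamma(shape α, rate β) prior on the exponential rate λ, the posterior after n observations with total T = Σxᵢ is Gamma(α+n, β+T).
Sum of observations T = 19.85 minutes; n = 10.
Posterior: Gamma(8.11+10, 15.28+19.85) = Gamma(18.11, 35.13).
The predictive distribution for the next observation is Lomax; its mean is β/(α−1) = 35.13/17.11 = 2.0532.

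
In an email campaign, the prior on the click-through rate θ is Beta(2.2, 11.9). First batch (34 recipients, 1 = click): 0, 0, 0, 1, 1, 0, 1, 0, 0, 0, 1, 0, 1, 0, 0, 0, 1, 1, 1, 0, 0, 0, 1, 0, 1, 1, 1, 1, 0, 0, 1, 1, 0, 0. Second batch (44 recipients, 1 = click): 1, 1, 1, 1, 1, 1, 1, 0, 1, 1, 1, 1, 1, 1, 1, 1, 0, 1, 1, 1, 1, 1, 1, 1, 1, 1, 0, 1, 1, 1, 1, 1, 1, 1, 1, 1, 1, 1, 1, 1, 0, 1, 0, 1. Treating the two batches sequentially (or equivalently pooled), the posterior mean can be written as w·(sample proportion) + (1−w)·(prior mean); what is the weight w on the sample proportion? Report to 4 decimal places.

0.8469

The Beta prior is conjugate to a Binomial/Bernoulli likelihood; the update adds successes to α and failures to β.
Total number of recipients: n = 34 + 44 = 78.
Posterior mean = (α₀+k)/(α₀+β₀+n) = [n/(α₀+β₀+n)]·(k/n) + [(α₀+β₀)/(α₀+β₀+n)]·α₀/(α₀+β₀), so only n and the prior enter the weight.
The weight on the data is w = n/(α₀+β₀+n) = 78/(2.2+11.9+78) = 78/92.1 = 0.8469.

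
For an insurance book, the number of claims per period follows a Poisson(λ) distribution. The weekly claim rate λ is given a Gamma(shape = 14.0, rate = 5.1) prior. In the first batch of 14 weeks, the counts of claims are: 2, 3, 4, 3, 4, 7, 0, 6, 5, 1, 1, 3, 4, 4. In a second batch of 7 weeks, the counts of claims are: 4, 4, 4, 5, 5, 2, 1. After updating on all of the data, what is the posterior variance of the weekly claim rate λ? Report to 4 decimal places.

With a Gamma(shape α, rate β) prior, the Poisson likelihood is conjugate: the posterior is Gamma(α + ΣXᵢ, β + n).
Batch 1: sum of counts S = 47 over n = 14 weeks.
After batch 1: Gamma(α+S, β+n) = Gamma(14.0+47, 5.1+14) = Gamma(61.0, 19.1).
Batch 2: sum of counts S = 25 over n = 7 weeks.
After batch 2: Gamma(α+S, β+n) = Gamma(61.0+25, 19.1+7) = Gamma(86.0, 26.1).
Var = α/β² = 86.0/26.1² = 0.1262.

0.1262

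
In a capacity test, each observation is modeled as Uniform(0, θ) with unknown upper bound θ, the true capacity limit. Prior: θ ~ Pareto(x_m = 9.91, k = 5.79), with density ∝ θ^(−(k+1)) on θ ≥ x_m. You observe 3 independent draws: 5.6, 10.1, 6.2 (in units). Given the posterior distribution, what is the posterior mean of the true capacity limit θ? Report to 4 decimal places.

11.3965

A Pareto(scale x_m, shape k) prior on the upper bound θ of Uniform(0, θ) is conjugate: posterior is Pareto(max(x_m, max xᵢ), k + n).
Sample maximum = 10.1; prior scale x_m = 9.91 → posterior scale = max = 10.10.
Posterior shape = 5.79 + 3 = 8.79.
E[θ|data] = k·x_m/(k−1) = 8.79·10.10/7.79 = 11.3965.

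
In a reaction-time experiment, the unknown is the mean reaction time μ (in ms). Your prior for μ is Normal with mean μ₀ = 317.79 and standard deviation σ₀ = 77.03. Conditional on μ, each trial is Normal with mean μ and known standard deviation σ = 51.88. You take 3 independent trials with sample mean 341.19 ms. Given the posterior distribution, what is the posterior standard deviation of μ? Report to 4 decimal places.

For Normal data with known variance σ², a Normal(μ₀, σ₀²) prior on μ is conjugate. Posterior precision = 1/σ₀² + n/σ²; posterior mean is the precision-weighted average of μ₀ and x̄.
σ₀² = 77.03² = 5933.6209, σ² = 51.88² = 2691.5344; σ² + n·σ₀² = 2691.5344 + 3·5933.6209 = 20492.3971.
Posterior precision = 1/σ₀² + n/σ² = 1/5933.6209 + 3/2691.5344 = (σ² + n·σ₀²)/(σ₀²σ²) = 20492.3971/(5933.6209·2691.5344); posterior variance σₙ² = σ₀²σ²/(σ² + n·σ₀²) = 5933.6209·2691.5344/20492.3971 = 779.340001.
Posterior SD = √σₙ² = √(5933.6209·2691.5344/20492.3971) = 27.9167.

27.9167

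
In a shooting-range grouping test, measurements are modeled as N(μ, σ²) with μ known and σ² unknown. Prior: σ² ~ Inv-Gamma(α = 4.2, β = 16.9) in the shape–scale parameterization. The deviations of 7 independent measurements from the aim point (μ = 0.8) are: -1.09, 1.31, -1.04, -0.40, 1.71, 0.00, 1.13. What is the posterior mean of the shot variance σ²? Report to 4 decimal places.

With known mean μ and an Inverse-Gamma(α, β) prior on σ², the Normal likelihood is conjugate: posterior is Inv-Gamma(α + n/2, β + Σ(xᵢ−μ)²/2).
Σ(xᵢ−μ)² = (-1.09)² + (1.31)² + (-1.04)² + (-0.40)² + (1.71)² + (0.00)² + (1.13)² = 8.3468.
Posterior: Inv-Gamma(4.2 + 7/2, 16.9 + 8.3468/2) = Inv-Gamma(7.70, 21.07340).
E[σ²|data] = β/(α−1) = 21.07340/6.70 = 3.1453.

3.1453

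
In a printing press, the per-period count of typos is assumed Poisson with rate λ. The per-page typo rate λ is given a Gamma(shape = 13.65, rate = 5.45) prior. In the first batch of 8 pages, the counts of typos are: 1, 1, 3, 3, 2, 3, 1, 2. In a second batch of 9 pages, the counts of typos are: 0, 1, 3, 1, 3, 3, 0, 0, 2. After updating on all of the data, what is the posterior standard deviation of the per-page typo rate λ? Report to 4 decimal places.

With a Gamma(shape α, rate β) prior, the Poisson likelihood is conjugate: the posterior is Gamma(α + ΣXᵢ, β + n).
Batch 1: sum of counts S = 16 over n = 8 pages.
After batch 1: Gamma(α+S, β+n) = Gamma(13.65+16, 5.45+8) = Gamma(29.65, 13.45).
Batch 2: sum of counts S = 13 over n = 9 pages.
After batch 2: Gamma(α+S, β+n) = Gamma(29.65+13, 13.45+9) = Gamma(42.65, 22.45).
SD = √α/β = √42.65/22.45 = 0.2909.

0.2909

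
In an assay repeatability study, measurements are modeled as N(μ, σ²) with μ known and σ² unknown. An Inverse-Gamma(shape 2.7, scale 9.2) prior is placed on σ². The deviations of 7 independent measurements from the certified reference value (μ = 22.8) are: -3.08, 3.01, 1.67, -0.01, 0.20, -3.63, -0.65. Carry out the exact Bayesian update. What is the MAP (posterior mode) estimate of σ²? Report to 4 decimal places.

With known mean μ and an Inverse-Gamma(α, β) prior on σ², the Normal likelihood is conjugate: posterior is Inv-Gamma(α + n/2, β + Σ(xᵢ−μ)²/2).
Σ(xᵢ−μ)² = (-3.08)² + (3.01)² + (1.67)² + (-0.01)² + (0.20)² + (-3.63)² + (-0.65)² = 34.9749.
Posterior: Inv-Gamma(2.7 + 7/2, 9.2 + 34.9749/2) = Inv-Gamma(6.20, 26.68745).
Mode = β/(α+1) = 26.68745/7.20 = 3.7066.

3.7066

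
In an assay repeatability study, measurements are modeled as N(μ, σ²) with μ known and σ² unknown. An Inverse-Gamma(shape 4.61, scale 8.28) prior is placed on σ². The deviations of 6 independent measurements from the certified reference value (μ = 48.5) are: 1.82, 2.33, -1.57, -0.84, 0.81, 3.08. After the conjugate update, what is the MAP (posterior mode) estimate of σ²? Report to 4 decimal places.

With known mean μ and an Inverse-Gamma(α, β) prior on σ², the Normal likelihood is conjugate: posterior is Inv-Gamma(α + n/2, β + Σ(xᵢ−μ)²/2).
Σ(xᵢ−μ)² = (1.82)² + (2.33)² + (-1.57)² + (-0.84)² + (0.81)² + (3.08)² = 22.0543.
Posterior: Inv-Gamma(4.61 + 6/2, 8.28 + 22.0543/2) = Inv-Gamma(7.61, 19.30715).
Mode = β/(α+1) = 19.30715/8.61 = 2.2424.

2.2424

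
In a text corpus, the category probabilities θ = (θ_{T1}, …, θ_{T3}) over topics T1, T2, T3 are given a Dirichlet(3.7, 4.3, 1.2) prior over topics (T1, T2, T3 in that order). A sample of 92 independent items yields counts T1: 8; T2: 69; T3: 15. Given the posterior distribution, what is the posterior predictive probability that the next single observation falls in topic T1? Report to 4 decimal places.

The Dirichlet prior is conjugate to the Multinomial likelihood: each posterior αⱼ = prior αⱼ + observed count nⱼ.
Posterior concentration: (11.7, 73.3, 16.2), total = 101.2.
P(next = T1 | data) = α_{T1}/Σα = 0.1156.

0.1156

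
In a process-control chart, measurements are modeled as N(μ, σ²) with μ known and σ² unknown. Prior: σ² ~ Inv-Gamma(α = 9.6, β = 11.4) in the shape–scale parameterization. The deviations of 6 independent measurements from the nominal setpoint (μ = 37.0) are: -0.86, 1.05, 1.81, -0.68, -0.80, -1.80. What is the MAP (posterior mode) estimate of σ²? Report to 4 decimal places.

With known mean μ and an Inverse-Gamma(α, β) prior on σ², the Normal likelihood is conjugate: posterior is Inv-Gamma(α + n/2, β + Σ(xᵢ−μ)²/2).
Σ(xᵢ−μ)² = (-0.86)² + (1.05)² + (1.81)² + (-0.68)² + (-0.80)² + (-1.80)² = 9.4606.
Posterior: Inv-Gamma(9.6 + 6/2, 11.4 + 9.4606/2) = Inv-Gamma(12.60, 16.13030).
Mode = β/(α+1) = 16.13030/13.60 = 1.1861.

1.1861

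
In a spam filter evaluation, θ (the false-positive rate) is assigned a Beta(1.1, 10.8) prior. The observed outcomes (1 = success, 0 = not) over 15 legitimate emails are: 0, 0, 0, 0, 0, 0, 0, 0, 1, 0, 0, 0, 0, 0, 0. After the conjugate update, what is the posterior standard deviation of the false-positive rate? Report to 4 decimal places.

The Beta prior is conjugate to a Binomial/Bernoulli likelihood; the update adds successes to α and failures to β.
Posterior: Beta(α+k, β+n−k) = Beta(1.1+1, 10.8+14) = Beta(2.1, 24.8).
Var = αβ/((α+β)²(α+β+1)) = 2.1·24.8/(26.9²·27.9) = 0.00257966; SD = √0.00257966 = 0.0508.

0.0508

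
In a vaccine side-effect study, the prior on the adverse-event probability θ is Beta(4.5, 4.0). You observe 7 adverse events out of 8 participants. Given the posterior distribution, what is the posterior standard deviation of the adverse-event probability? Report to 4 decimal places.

0.1099

The Beta prior is conjugate to a Binomial/Bernoulli likelihood; the update adds successes to α and failures to β.
Posterior: Beta(α+k, β+n−k) = Beta(4.5+7, 4.0+1) = Beta(11.5, 5.0).
Var = αβ/((α+β)²(α+β+1)) = 11.5·5.0/(16.5²·17.5) = 0.01206874; SD = √0.01206874 = 0.1099.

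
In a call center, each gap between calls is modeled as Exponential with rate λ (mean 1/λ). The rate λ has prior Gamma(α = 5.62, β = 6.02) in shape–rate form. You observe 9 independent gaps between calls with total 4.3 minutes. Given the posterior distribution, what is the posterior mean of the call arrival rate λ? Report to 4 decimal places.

1.4167

With a Gamma(shape α, rate β) prior on the exponential rate λ, the posterior after n observations with total T = Σxᵢ is Gamma(α+n, β+T).
Posterior: Gamma(5.62+9, 6.02+4.3) = Gamma(14.62, 10.32).
Posterior mean of λ = α/β = 14.62/10.32 = 1.4167.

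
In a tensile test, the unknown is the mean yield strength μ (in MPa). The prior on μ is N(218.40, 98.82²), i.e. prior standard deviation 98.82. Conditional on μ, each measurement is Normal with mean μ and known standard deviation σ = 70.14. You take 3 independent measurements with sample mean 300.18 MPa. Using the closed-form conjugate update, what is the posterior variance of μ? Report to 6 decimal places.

For Normal data with known variance σ², a Normal(μ₀, σ₀²) prior on μ is conjugate. Posterior precision = 1/σ₀² + n/σ²; posterior mean is the precision-weighted average of μ₀ and x̄.
σ₀² = 98.82² = 9765.3924, σ² = 70.14² = 4919.6196; σ² + n·σ₀² = 4919.6196 + 3·9765.3924 = 34215.7968.
Posterior precision = 1/σ₀² + n/σ² = 1/9765.3924 + 3/4919.6196 = (σ² + n·σ₀²)/(σ₀²σ²) = 34215.7968/(9765.3924·4919.6196); posterior variance σₙ² = σ₀²σ²/(σ² + n·σ₀²) = 9765.3924·4919.6196/34215.7968 = 1404.088764.

1404.088764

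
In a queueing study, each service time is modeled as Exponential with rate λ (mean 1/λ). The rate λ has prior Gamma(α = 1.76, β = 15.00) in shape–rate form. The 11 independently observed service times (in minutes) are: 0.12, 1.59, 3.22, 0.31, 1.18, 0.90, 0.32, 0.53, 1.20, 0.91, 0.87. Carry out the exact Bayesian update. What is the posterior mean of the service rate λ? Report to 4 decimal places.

0.4880

With a Gamma(shape α, rate β) prior on the exponential rate λ, the posterior after n observations with total T = Σxᵢ is Gamma(α+n, β+T).
Sum of observations T = 11.15 minutes; n = 11.
Posterior: Gamma(1.76+11, 15.00+11.15) = Gamma(12.76, 26.15).
Posterior mean of λ = α/β = 12.76/26.15 = 0.4880.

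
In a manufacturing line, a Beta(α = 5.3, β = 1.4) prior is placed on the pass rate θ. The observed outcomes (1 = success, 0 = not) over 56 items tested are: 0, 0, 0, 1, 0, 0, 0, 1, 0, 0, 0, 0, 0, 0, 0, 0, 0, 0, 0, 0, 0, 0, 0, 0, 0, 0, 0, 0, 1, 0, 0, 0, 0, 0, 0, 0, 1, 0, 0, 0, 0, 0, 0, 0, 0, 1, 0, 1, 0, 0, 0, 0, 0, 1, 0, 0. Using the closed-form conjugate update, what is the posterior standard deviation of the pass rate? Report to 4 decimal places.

The Beta prior is conjugate to a Binomial/Bernoulli likelihood; the update adds successes to α and failures to β.
Posterior: Beta(α+k, β+n−k) = Beta(5.3+7, 1.4+49) = Beta(12.3, 50.4).
Var = αβ/((α+β)²(α+β+1)) = 12.3·50.4/(62.7²·63.7) = 0.00247549; SD = √0.00247549 = 0.0498.

0.0498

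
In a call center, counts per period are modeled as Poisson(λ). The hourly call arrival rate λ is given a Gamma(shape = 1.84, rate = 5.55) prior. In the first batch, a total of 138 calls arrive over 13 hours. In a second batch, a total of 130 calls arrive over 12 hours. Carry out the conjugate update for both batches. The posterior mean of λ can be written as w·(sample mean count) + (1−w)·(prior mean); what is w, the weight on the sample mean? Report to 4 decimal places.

0.8183

With a Gamma(shape α, rate β) prior, the Poisson likelihood is conjugate: the posterior is Gamma(α + ΣXᵢ, β + n).
Total number of hours: n = 13 + 12 = 25.
Posterior mean = (α₀+S)/(β₀+n) = [n/(β₀+n)]·(S/n) + [β₀/(β₀+n)]·(α₀/β₀), so only n and β₀ enter the weight.
Weight on data w = n/(β₀+n) = 25/(5.55+25) = 25/30.55 = 0.8183.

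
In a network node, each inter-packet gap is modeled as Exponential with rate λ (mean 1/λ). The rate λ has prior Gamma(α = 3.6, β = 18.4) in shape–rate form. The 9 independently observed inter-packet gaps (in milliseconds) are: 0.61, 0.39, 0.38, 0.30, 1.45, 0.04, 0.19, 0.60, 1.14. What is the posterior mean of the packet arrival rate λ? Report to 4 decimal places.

With a Gamma(shape α, rate β) prior on the exponential rate λ, the posterior after n observations with total T = Σxᵢ is Gamma(α+n, β+T).
Sum of observations T = 5.10 milliseconds; n = 9.
Posterior: Gamma(3.6+9, 18.4+5.10) = Gamma(12.6, 23.50).
Posterior mean of λ = α/β = 12.6/23.50 = 0.5362.

0.5362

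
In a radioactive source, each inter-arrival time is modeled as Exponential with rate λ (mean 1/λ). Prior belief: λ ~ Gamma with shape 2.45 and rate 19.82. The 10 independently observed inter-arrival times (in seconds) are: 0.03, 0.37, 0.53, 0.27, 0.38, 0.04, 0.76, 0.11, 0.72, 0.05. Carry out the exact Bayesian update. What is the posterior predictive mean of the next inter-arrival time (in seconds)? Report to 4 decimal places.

With a Gamma(shape α, rate β) prior on the exponential rate λ, the posterior after n observations with total T = Σxᵢ is Gamma(α+n, β+T).
Sum of observations T = 3.26 seconds; n = 10.
Posterior: Gamma(2.45+10, 19.82+3.26) = Gamma(12.45, 23.08).
The predictive distribution for the next observation is Lomax; its mean is β/(α−1) = 23.08/11.45 = 2.0157.

2.0157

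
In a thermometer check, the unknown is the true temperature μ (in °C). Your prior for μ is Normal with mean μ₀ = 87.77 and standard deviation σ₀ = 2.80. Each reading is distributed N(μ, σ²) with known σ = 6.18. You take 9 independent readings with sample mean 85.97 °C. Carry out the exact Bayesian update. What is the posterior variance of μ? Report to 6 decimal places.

For Normal data with known variance σ², a Normal(μ₀, σ₀²) prior on μ is conjugate. Posterior precision = 1/σ₀² + n/σ²; posterior mean is the precision-weighted average of μ₀ and x̄.
σ₀² = 2.80² = 7.84, σ² = 6.18² = 38.1924; σ² + n·σ₀² = 38.1924 + 9·7.84 = 108.7524.
Posterior precision = 1/σ₀² + n/σ² = 1/7.84 + 9/38.1924 = (σ² + n·σ₀²)/(σ₀²σ²) = 108.7524/(7.84·38.1924); posterior variance σₙ² = σ₀²σ²/(σ² + n·σ₀²) = 7.84·38.1924/108.7524 = 2.753304.

2.753304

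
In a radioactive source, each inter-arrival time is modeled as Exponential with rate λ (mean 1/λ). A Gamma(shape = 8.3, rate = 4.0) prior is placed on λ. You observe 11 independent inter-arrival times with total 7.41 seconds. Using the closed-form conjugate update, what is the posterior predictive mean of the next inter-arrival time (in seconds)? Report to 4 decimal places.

0.6235

With a Gamma(shape α, rate β) prior on the exponential rate λ, the posterior after n observations with total T = Σxᵢ is Gamma(α+n, β+T).
Posterior: Gamma(8.3+11, 4.0+7.41) = Gamma(19.3, 11.41).
The predictive distribution for the next observation is Lomax; its mean is β/(α−1) = 11.41/18.3 = 0.6235.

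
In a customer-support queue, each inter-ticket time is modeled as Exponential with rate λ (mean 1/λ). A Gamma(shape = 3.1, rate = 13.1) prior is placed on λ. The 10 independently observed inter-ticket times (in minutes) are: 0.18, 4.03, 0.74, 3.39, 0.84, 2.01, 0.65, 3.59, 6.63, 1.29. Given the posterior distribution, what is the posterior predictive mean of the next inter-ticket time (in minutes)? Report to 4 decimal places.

3.0124

With a Gamma(shape α, rate β) prior on the exponential rate λ, the posterior after n observations with total T = Σxᵢ is Gamma(α+n, β+T).
Sum of observations T = 23.35 minutes; n = 10.
Posterior: Gamma(3.1+10, 13.1+23.35) = Gamma(13.1, 36.45).
The predictive distribution for the next observation is Lomax; its mean is β/(α−1) = 36.45/12.1 = 3.0124.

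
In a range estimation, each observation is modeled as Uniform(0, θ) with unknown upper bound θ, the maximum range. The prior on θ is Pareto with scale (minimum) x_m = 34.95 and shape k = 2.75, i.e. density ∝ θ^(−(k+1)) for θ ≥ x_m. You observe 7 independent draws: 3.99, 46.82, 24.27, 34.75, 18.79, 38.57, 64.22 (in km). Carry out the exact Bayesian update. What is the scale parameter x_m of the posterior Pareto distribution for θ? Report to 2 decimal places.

A Pareto(scale x_m, shape k) prior on the upper bound θ of Uniform(0, θ) is conjugate: posterior is Pareto(max(x_m, max xᵢ), k + n).
Sample maximum = 64.22; prior scale x_m = 34.95 → posterior scale = max = 64.22.
Posterior shape = 2.75 + 7 = 9.75.
Posterior scale x_m = 64.22.

64.22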